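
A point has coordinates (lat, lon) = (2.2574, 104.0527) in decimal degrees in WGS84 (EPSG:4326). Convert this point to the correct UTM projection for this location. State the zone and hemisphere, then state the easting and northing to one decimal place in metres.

Zone 48N: E 394665.7 m, N 249546.1 m

Longitude 104.0527° lies in the 6° band [102°, 108°), giving zone 48; latitude is north of the equator, so 48N.
Zone 48 central meridian λ₀ = 6×48 − 183 = 105°; Δλ = -0.9473°.
Transverse Mercator on WGS84 with k₀ = 0.9996 gives E = 394665.667 m, N = 249546.123 m.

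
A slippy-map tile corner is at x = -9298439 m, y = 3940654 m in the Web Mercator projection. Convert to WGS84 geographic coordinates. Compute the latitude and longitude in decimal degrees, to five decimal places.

lat 33.34100°, lon -83.52930°

R = 6378137 m. λ = x/R = -83.52929872°.
φ = 2·arctan(exp(y/R)) − 90° = 2·arctan(1.85491) − 90° = 33.34100020°.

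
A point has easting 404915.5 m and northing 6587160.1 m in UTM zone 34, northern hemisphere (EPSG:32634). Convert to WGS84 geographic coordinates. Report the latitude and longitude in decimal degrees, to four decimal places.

Zone 34N: λ₀ = 21°, k₀ = 0.9996, false easting 500000 m.
Meridian distance M = (N − FN)/k₀ = 6589796.0 m.
Inverse transverse Mercator on WGS84 gives φ = 59.41230033°, λ = 19.32479982°.

lat 59.4123°, lon 19.3248°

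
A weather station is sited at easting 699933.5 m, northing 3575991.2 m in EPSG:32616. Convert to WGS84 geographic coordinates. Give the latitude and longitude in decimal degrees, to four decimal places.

lat 32.3029°, lon -84.8765°

Zone 16N: λ₀ = -87°, k₀ = 0.9996, false easting 500000 m.
Meridian distance M = (N − FN)/k₀ = 3577422.2 m.
Inverse transverse Mercator on WGS84 gives φ = 32.30290042°, λ = -84.87650009°.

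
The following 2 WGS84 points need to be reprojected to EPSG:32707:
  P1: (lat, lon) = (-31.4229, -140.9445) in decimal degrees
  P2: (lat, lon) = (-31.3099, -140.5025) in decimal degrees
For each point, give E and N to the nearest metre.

P1: E 505275 m, N 6523527 m; P2: E 547340 m, N 6535946 m

UTM zone 7S: λ₀ = -141°, k₀ = 0.9996.
P1 (-31.4229°, -140.9445°) → (505274.840, 6523527.252) m.
P2 (-31.3099°, -140.5025°) → (547340.354, 6535945.728) m.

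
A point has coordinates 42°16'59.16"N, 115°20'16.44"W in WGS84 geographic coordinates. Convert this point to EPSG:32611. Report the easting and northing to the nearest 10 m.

Zone 11 central meridian λ₀ = 6×11 − 183 = -117°; Δλ = +1.6621°.
Transverse Mercator on WGS84 with k₀ = 0.9996 gives E = 637041.210 m, N = 4682546.798 m.

E 637040 m, N 4682550 m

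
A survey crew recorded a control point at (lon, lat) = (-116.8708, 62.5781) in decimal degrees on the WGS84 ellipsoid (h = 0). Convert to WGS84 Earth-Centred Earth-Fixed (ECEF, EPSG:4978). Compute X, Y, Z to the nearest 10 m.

WGS84: a = 6378137 m, e² = 0.006694380; N(φ) = a/√(1−e²sin²φ) = 6395024.663 m.
X = (N+h)·cosφ·cosλ = -1331153.382 m; Y = (N+h)·cosφ·sinλ = -2627164.169 m; Z = (N(1−e²)+h)·sinφ = 5638475.492 m.

X -1331150 m, Y -2627160 m, Z 5638480 m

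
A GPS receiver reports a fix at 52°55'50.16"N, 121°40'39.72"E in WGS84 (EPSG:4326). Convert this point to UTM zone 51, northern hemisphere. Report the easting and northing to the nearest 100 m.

E 411100 m, N 5865400 m

Zone 51 central meridian λ₀ = 6×51 − 183 = 123°; Δλ = -1.3223°.
Transverse Mercator on WGS84 with k₀ = 0.9996 gives E = 411119.879 m, N = 5865368.798 m.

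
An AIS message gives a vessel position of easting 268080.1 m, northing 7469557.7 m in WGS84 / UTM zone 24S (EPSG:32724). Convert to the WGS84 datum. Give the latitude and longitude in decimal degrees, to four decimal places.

lat -22.8658°, lon -41.2604°

Zone 24S: λ₀ = -39°, k₀ = 0.9996, false easting 500000 m, false northing 10000000 m.
Meridian distance M = (N − FN)/k₀ = -2531454.9 m.
Inverse transverse Mercator on WGS84 gives φ = -22.86580035°, λ = -41.26040005°.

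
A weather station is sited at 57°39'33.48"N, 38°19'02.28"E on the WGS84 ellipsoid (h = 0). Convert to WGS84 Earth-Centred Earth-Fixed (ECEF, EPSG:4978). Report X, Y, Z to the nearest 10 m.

WGS84: a = 6378137 m, e² = 0.006694380; N(φ) = a/√(1−e²sin²φ) = 6393431.183 m.
X = (N+h)·cosφ·cosλ = 2683438.576 m; Y = (N+h)·cosφ·sinλ = 2120568.001 m; Z = (N(1−e²)+h)·sinφ = 5365534.202 m.

X 2683440 m, Y 2120570 m, Z 5365530 m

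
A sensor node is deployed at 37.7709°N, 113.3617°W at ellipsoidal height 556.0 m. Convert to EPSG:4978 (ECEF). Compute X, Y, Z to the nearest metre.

X -2001897 m, Y -4634609 m, Z 3885715 m

WGS84: a = 6378137 m, e² = 0.006694380; N(φ) = a/√(1−e²sin²φ) = 6386161.416 m.
X = (N+h)·cosφ·cosλ = -2001897.262 m; Y = (N+h)·cosφ·sinλ = -4634608.997 m; Z = (N(1−e²)+h)·sinφ = 3885715.110 m.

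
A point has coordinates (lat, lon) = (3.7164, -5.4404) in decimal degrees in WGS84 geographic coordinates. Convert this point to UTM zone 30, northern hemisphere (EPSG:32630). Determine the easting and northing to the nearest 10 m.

Zone 30 central meridian λ₀ = 6×30 − 183 = -3°; Δλ = -2.4404°.
Transverse Mercator on WGS84 with k₀ = 0.9996 gives E = 228929.989 m, N = 411153.999 m.

E 228930 m, N 411150 m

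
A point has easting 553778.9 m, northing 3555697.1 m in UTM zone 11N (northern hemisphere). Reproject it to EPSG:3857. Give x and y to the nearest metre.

Unproject from UTM 11N (λ₀ = -117°) → φ = 32.13639985°, λ = -116.42980043°.
Web Mercator (R = 6378137 m): x = -12960906.097 m, y = 3781228.575 m.

x -12960906 m, y 3781229 m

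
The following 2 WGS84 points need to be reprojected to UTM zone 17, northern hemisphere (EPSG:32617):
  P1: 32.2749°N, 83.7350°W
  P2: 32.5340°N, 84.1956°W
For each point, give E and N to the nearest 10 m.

P1: E 242400 m, N 3574190 m; P2: E 199850 m, N 3604130 m

UTM zone 17N: λ₀ = -81°, k₀ = 0.9996.
P1 (32.2749°, -83.7350°) → (242396.018, 3574191.575) m.
P2 (32.5340°, -84.1956°) → (199854.903, 3604132.365) m.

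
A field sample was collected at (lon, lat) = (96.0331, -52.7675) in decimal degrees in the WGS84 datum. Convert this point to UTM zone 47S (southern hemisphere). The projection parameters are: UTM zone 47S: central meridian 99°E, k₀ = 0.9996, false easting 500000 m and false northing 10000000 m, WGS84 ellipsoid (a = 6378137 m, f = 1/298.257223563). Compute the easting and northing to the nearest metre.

Zone 47 central meridian λ₀ = 6×47 − 183 = 99°; Δλ = -2.9669°.
Transverse Mercator on WGS84 with k₀ = 0.9996 gives E = 299846.218 m, N = 4149465.069 m.

E 299846 m, N 4149465 m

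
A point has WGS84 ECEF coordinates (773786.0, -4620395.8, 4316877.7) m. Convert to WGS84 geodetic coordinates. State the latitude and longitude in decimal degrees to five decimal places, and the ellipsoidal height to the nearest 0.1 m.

lat 42.85160°, lon -80.49280°, h 2128.4 m

λ = atan2(Y, X) = -80.49279971°; p = √(X²+Y²) = 4684741.4 m.
Bowring's method on WGS84 (a = 6378137 m, b = 6356752.314 m) gives φ = 42.85160027°, h = 2128.394 m.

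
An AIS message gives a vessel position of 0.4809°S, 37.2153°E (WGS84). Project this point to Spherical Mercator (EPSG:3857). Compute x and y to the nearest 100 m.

Web Mercator is spherical with R = a = 6378137 m.
x = R·λ = 6378137 × 0.649529517 = 4142788.246 m.
y = R·ln tan(π/4 + φ/2) = 6378137 × -0.008393387 = -53534.172 m.

x 4142800 m, y -53500 m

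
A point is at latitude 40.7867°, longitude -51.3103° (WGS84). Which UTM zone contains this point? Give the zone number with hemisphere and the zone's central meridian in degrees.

UTM zone = ⌊(λ + 180)/6⌋ + 1; -51.3103° ∈ [-54°, -48°) → zone 22.
Hemisphere: N (φ ≥ 0).
Central meridian λ₀ = 6×22 − 183 = -51°.

Zone 22N, central meridian -51°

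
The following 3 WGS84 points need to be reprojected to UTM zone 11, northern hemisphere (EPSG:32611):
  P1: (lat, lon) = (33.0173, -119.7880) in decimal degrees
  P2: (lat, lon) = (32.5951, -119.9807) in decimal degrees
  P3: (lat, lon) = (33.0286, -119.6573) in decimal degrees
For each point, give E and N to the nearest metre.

UTM zone 11N: λ₀ = -117°, k₀ = 0.9996.
P1 (33.0173°, -119.7880°) → (239565.429, 3656659.107) m.
P2 (32.5951°, -119.9807°) → (220237.222, 3610323.447) m.
P3 (33.0286°, -119.6573°) → (251809.837, 3657595.920) m.

P1: E 239565 m, N 3656659 m; P2: E 220237 m, N 3610323 m; P3: E 251810 m, N 3657596 m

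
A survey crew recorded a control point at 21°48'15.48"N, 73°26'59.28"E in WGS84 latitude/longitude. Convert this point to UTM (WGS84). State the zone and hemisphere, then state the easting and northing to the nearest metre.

Longitude 73.4498° lies in the 6° band [72°, 78°), giving zone 43; latitude is north of the equator, so 43N.
Zone 43 central meridian λ₀ = 6×43 − 183 = 75°; Δλ = -1.5502°.
Transverse Mercator on WGS84 with k₀ = 0.9996 gives E = 339754.179 m, N = 2411971.311 m.

Zone 43N: E 339754 m, N 2411971 m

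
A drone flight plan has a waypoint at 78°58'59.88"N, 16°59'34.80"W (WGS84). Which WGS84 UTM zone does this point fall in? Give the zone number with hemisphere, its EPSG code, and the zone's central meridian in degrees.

UTM zone = ⌊(λ + 180)/6⌋ + 1; -16.9930° ∈ [-18°, -12°) → zone 28.
Hemisphere: N (φ ≥ 0).
Central meridian λ₀ = 6×28 − 183 = -15°.
EPSG code: 32628.

Zone 28N (EPSG:32628), central meridian -15°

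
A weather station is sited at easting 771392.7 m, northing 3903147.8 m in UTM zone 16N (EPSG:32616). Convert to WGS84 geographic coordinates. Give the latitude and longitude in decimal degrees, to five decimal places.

Zone 16N: λ₀ = -87°, k₀ = 0.9996, false easting 500000 m.
Meridian distance M = (N − FN)/k₀ = 3904709.7 m.
Inverse transverse Mercator on WGS84 gives φ = 35.23469958°, λ = -84.01779971°.

lat 35.23470°, lon -84.01780°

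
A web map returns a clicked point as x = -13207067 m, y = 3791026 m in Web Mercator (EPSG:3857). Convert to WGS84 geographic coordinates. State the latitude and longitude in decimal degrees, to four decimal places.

lat 32.2109°, lon -118.6411°

R = 6378137 m. λ = x/R = -118.64110144°.
φ = 2·arctan(exp(y/R)) − 90° = 2·arctan(1.81190) − 90° = 32.21089636°.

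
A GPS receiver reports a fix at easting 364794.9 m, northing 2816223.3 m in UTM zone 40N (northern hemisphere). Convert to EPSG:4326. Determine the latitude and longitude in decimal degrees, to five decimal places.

Zone 40N: λ₀ = 57°, k₀ = 0.9996, false easting 500000 m.
Meridian distance M = (N − FN)/k₀ = 2817350.2 m.
Inverse transverse Mercator on WGS84 gives φ = 25.45690002°, λ = 55.65520020°.

lat 25.45690°, lon 55.65520°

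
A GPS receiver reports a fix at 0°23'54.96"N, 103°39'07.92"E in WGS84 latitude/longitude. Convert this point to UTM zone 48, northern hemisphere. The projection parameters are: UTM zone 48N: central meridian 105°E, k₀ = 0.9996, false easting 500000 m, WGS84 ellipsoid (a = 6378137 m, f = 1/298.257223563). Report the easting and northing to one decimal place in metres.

E 350013.3 m, N 44069.6 m

Zone 48 central meridian λ₀ = 6×48 − 183 = 105°; Δλ = -1.3478°.
Transverse Mercator on WGS84 with k₀ = 0.9996 gives E = 350013.285 m, N = 44069.558 m.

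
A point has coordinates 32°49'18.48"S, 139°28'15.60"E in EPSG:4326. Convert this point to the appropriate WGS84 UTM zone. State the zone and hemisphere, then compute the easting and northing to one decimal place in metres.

Zone 54S: E 356873.7 m, N 6367432.8 m

Longitude 139.4710° lies in the 6° band [138°, 144°), giving zone 54; latitude is south of the equator, so 54S.
Zone 54 central meridian λ₀ = 6×54 − 183 = 141°; Δλ = -1.5290°.
Transverse Mercator on WGS84 with k₀ = 0.9996 gives E = 356873.692 m, N = 6367432.761 m.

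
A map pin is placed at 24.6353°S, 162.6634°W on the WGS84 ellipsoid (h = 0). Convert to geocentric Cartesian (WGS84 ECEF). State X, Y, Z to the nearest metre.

WGS84: a = 6378137 m, e² = 0.006694380; N(φ) = a/√(1−e²sin²φ) = 6381849.735 m.
X = (N+h)·cosφ·cosλ = -5537436.015 m; Y = (N+h)·cosφ·sinλ = -1728600.444 m; Z = (N(1−e²)+h)·sinφ = -2642407.457 m.

X -5537436 m, Y -1728600 m, Z -2642407 m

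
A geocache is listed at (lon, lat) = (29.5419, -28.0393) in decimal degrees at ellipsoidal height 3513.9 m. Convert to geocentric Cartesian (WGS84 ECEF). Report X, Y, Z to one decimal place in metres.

X 4903968.4 m, Y 2779268.0 m, Z -2982001.8 m

WGS84: a = 6378137 m, e² = 0.006694380; N(φ) = a/√(1−e²sin²φ) = 6382859.745 m.
X = (N+h)·cosφ·cosλ = 4903968.418 m; Y = (N+h)·cosφ·sinλ = 2779267.984 m; Z = (N(1−e²)+h)·sinφ = -2982001.808 m.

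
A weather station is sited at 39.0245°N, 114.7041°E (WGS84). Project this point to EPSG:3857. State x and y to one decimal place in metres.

Web Mercator is spherical with R = a = 6378137 m.
x = R·λ = 6378137 × 2.001964211 = 12768802.004 m.
y = R·ln tan(π/4 + φ/2) = 6378137 × 0.740840405 = 4725181.595 m.

x 12768802.0 m, y 4725181.6 m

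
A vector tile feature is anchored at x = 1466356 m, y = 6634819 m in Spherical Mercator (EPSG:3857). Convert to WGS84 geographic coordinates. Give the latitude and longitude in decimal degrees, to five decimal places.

R = 6378137 m. λ = x/R = 13.17250007°.
φ = 2·arctan(exp(y/R)) − 90° = 2·arctan(2.82991) − 90° = 51.07639920°.

lat 51.07640°, lon 13.17250°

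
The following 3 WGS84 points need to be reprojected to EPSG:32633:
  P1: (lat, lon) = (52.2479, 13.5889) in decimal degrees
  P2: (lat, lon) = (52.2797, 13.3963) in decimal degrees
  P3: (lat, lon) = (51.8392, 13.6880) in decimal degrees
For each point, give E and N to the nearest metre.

UTM zone 33N: λ₀ = 15°, k₀ = 0.9996.
P1 (52.2479°, 13.5889°) → (403665.663, 5789548.973) m.
P2 (52.2797°, 13.3963°) → (390596.173, 5793359.233) m.
P3 (51.8392°, 13.6880°) → (409609.987, 5743967.615) m.

P1: E 403666 m, N 5789549 m; P2: E 390596 m, N 5793359 m; P3: E 409610 m, N 5743968 m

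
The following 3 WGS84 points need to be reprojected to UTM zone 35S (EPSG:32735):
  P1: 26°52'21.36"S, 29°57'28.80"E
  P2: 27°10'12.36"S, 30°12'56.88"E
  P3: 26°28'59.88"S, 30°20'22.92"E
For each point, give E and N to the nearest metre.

UTM zone 35S: λ₀ = 27°, k₀ = 0.9996.
P1 (-26.8726°, 29.9580°) → (793886.276, 7024244.325) m.
P2 (-27.1701°, 30.2158°) → (818672.956, 6990637.927) m.
P3 (-26.4833°, 30.3397°) → (832964.265, 7066461.328) m.

P1: E 793886 m, N 7024244 m; P2: E 818673 m, N 6990638 m; P3: E 832964 m, N 7066461 m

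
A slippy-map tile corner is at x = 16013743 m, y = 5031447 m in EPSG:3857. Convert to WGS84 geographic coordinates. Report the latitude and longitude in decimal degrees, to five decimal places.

R = 6378137 m. λ = x/R = 143.85390093°.
φ = 2·arctan(exp(y/R)) − 90° = 2·arctan(2.20088) − 90° = 41.12940060°.

lat 41.12940°, lon 143.85390°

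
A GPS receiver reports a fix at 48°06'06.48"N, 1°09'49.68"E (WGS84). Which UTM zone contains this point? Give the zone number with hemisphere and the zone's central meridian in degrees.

Zone 31N, central meridian 3°

UTM zone = ⌊(λ + 180)/6⌋ + 1; 1.1638° ∈ [0°, 6°) → zone 31.
Hemisphere: N (φ ≥ 0).
Central meridian λ₀ = 6×31 − 183 = 3°.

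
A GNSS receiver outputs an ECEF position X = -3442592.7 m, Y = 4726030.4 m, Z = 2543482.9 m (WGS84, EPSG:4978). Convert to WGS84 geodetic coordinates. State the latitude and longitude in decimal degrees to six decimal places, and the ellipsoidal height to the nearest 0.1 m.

λ = atan2(Y, X) = 126.07079996°; p = √(X²+Y²) = 5846948.6 m.
Bowring's method on WGS84 (a = 6378137 m, b = 6356752.314 m) gives φ = 23.65059997°, h = 1494.861 m.

lat 23.650600°, lon 126.070800°, h 1494.9 m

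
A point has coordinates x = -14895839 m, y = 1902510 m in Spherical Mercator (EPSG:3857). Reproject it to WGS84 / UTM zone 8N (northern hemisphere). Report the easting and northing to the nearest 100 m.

Web Mercator inverse (R = 6378137 m) → φ = 16.84259636°, λ = -133.81159843°.
UTM 8N forward: E = 626610.034 m, N = 1862522.879 m.

E 626600 m, N 1862500 m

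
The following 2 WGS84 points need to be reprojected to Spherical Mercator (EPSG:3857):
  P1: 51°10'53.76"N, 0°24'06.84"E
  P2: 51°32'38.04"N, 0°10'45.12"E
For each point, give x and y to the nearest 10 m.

P1: x 44740 m, y 6653480 m; P2: x 19950 m, y 6718070 m

Web Mercator: x = R·λ, y = R·ln tan(π/4+φ/2), R = 6378137 m.
P1 (51.1816°, 0.4019°) → (44739.303, 6653479.744) m.
P2 (51.5439°, 0.1792°) → (19948.453, 6718073.166) m.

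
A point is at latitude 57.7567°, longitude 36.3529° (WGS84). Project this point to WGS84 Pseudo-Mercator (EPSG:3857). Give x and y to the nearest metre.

x 4046786 m, y 7916381 m

Web Mercator is spherical with R = a = 6378137 m.
x = R·λ = 6378137 × 0.634477798 = 4046786.317 m.
y = R·ln tan(π/4 + φ/2) = 6378137 × 1.241174426 = 7916380.529 m.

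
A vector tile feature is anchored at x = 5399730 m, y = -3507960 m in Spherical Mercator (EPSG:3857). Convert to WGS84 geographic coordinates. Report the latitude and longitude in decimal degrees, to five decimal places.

lat -30.03430°, lon 48.50660°

R = 6378137 m. λ = x/R = 48.50659989°.
φ = 2·arctan(exp(y/R)) − 90° = 2·arctan(0.57695) − 90° = -30.03430349°.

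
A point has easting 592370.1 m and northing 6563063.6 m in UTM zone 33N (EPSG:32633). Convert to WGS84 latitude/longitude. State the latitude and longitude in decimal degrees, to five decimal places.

lat 59.19660°, lon 16.61710°

Zone 33N: λ₀ = 15°, k₀ = 0.9996, false easting 500000 m.
Meridian distance M = (N − FN)/k₀ = 6565689.9 m.
Inverse transverse Mercator on WGS84 gives φ = 59.19659988°, λ = 16.61709930°.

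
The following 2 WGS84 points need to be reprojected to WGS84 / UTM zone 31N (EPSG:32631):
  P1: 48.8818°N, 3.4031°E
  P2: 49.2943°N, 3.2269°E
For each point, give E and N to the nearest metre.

UTM zone 31N: λ₀ = 3°, k₀ = 0.9996.
P1 (48.8818°, 3.4031°) → (529553.424, 5414394.503) m.
P2 (49.2943°, 3.2269°) → (516498.032, 5460197.318) m.

P1: E 529553 m, N 5414395 m; P2: E 516498 m, N 5460197 m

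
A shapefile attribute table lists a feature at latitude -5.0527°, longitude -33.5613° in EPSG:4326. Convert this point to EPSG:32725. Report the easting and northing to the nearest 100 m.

E 437800 m, N 9441500 m

Zone 25 central meridian λ₀ = 6×25 − 183 = -33°; Δλ = -0.5613°.
Transverse Mercator on WGS84 with k₀ = 0.9996 gives E = 437781.469 m, N = 9441483.479 m.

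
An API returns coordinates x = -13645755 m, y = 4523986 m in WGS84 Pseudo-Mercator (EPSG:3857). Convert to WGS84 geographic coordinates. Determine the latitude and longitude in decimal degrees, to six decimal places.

lat 37.606503°, lon -122.581903°

R = 6378137 m. λ = x/R = -122.58190280°.
φ = 2·arctan(exp(y/R)) − 90° = 2·arctan(2.03256) − 90° = 37.60650262°.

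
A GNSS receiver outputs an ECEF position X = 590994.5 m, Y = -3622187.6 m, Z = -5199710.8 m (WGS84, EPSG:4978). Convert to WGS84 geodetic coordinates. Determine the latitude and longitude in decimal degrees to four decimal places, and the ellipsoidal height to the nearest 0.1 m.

lat -54.9657°, lon -80.7333°, h 633.1 m

λ = atan2(Y, X) = -80.73330036°; p = √(X²+Y²) = 3670084.1 m.
Bowring's method on WGS84 (a = 6378137 m, b = 6356752.314 m) gives φ = -54.96569994°, h = 633.058 m.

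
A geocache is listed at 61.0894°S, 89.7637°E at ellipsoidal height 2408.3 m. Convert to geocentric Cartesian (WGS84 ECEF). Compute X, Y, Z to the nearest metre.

WGS84: a = 6378137 m, e² = 0.006694380; N(φ) = a/√(1−e²sin²φ) = 6394559.430 m.
X = (N+h)·cosφ·cosλ = 12754.414 m; Y = (N+h)·cosφ·sinλ = 3092551.542 m; Z = (N(1−e²)+h)·sinφ = -5562273.565 m.

X 12754 m, Y 3092552 m, Z -5562274 m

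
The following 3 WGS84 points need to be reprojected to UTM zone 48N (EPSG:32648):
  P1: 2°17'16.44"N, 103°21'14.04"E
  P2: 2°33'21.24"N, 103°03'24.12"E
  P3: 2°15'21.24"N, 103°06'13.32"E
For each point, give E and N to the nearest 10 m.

UTM zone 48N: λ₀ = 105°, k₀ = 0.9996.
P1 (2.2879°, 103.3539°) → (316950.049, 252988.035) m.
P2 (2.5559°, 103.0567°) → (283931.501, 282669.075) m.
P3 (2.2559°, 103.1037°) → (289113.086, 249483.432) m.

P1: E 316950 m, N 252990 m; P2: E 283930 m, N 282670 m; P3: E 289110 m, N 249480 m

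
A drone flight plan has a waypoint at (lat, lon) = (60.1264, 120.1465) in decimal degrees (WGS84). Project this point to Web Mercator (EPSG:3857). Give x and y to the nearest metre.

Web Mercator is spherical with R = a = 6378137 m.
x = R·λ = 6378137 × 2.096952010 = 13374647.201 m.
y = R·ln tan(π/4 + φ/2) = 6378137 × 1.321378544 = 8427933.383 m.

x 13374647 m, y 8427933 m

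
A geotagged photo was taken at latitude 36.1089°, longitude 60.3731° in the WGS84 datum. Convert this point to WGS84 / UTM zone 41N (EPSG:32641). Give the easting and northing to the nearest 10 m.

Zone 41 central meridian λ₀ = 6×41 − 183 = 63°; Δλ = -2.6269°.
Transverse Mercator on WGS84 with k₀ = 0.9996 gives E = 263544.163 m, N = 3999222.898 m.

E 263540 m, N 3999220 m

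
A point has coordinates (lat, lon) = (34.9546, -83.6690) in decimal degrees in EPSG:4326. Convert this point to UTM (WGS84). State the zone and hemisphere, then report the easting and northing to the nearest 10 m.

Longitude -83.6690° lies in the 6° band [-84°, -78°), giving zone 17; latitude is north of the equator, so 17N.
Zone 17 central meridian λ₀ = 6×17 − 183 = -81°; Δλ = -2.6690°.
Transverse Mercator on WGS84 with k₀ = 0.9996 gives E = 256284.364 m, N = 3871261.999 m.

Zone 17N: E 256280 m, N 3871260 m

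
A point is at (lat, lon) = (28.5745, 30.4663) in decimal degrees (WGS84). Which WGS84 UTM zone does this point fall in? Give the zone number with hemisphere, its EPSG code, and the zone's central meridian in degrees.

UTM zone = ⌊(λ + 180)/6⌋ + 1; 30.4663° ∈ [30°, 36°) → zone 36.
Hemisphere: N (φ ≥ 0).
Central meridian λ₀ = 6×36 − 183 = 33°.
EPSG code: 32636.

Zone 36N (EPSG:32636), central meridian 33°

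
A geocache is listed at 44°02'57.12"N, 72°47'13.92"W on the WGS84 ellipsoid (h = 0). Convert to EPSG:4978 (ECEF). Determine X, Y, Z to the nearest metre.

X 1358776 m, Y -4386026 m, Z 4412022 m

WGS84: a = 6378137 m, e² = 0.006694380; N(φ) = a/√(1−e²sin²φ) = 6388482.324 m.
X = (N+h)·cosφ·cosλ = 1358775.777 m; Y = (N+h)·cosφ·sinλ = -4386026.380 m; Z = (N(1−e²)+h)·sinφ = 4412022.429 m.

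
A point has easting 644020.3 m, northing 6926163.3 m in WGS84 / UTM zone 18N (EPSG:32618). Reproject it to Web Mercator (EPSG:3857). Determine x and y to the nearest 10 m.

Unproject from UTM 18N (λ₀ = -75°) → φ = 62.43869964°, λ = -72.20950051°.
Web Mercator (R = 6378137 m): x = -8038324.827 m, y = 8963923.040 m.

x -8038320 m, y 8963920 m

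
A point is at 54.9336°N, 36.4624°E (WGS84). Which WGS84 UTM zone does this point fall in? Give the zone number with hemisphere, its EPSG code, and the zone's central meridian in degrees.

UTM zone = ⌊(λ + 180)/6⌋ + 1; 36.4624° ∈ [36°, 42°) → zone 37.
Hemisphere: N (φ ≥ 0).
Central meridian λ₀ = 6×37 − 183 = 39°.
EPSG code: 32637.

Zone 37N (EPSG:32637), central meridian 39°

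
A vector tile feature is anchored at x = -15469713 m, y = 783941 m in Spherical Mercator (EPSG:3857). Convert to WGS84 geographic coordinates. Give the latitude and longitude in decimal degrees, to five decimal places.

R = 6378137 m. λ = x/R = -138.96679629°.
φ = 2·arctan(exp(y/R)) − 90° = 2·arctan(1.13078) − 90° = 7.02459722°.

lat 7.02460°, lon -138.96680°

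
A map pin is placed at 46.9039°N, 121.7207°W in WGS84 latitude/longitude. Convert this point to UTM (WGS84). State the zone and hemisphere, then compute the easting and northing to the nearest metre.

Zone 10N: E 597433 m, N 5195279 m

Longitude -121.7207° lies in the 6° band [-126°, -120°), giving zone 10; latitude is north of the equator, so 10N.
Zone 10 central meridian λ₀ = 6×10 − 183 = -123°; Δλ = +1.2793°.
Transverse Mercator on WGS84 with k₀ = 0.9996 gives E = 597433.243 m, N = 5195279.301 m.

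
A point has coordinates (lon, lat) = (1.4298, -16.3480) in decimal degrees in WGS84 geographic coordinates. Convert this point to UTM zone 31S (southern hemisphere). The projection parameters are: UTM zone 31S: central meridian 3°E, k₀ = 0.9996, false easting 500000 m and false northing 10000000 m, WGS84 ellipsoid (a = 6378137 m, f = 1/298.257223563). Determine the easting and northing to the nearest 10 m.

Zone 31 central meridian λ₀ = 6×31 − 183 = 3°; Δλ = -1.5702°.
Transverse Mercator on WGS84 with k₀ = 0.9996 gives E = 332277.906 m, N = 8191923.178 m.

E 332280 m, N 8191920 m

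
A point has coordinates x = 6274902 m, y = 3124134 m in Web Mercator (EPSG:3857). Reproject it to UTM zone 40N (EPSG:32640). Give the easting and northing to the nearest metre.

Web Mercator inverse (R = 6378137 m) → φ = 27.00530056°, λ = 56.36840373°.
UTM 40N forward: E = 437338.244 m, N = 2987179.158 m.

E 437338 m, N 2987179 m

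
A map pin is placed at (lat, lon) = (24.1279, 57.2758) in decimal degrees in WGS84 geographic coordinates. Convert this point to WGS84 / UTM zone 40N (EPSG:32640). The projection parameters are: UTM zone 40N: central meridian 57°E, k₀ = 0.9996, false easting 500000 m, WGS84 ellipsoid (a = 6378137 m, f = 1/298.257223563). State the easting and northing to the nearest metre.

Zone 40 central meridian λ₀ = 6×40 − 183 = 57°; Δλ = +0.2758°.
Transverse Mercator on WGS84 with k₀ = 0.9996 gives E = 528024.193 m, N = 2668414.538 m.

E 528024 m, N 2668415 m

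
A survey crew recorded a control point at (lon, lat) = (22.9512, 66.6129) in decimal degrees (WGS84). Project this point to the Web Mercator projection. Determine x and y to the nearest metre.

Web Mercator is spherical with R = a = 6378137 m.
x = R·λ = 6378137 × 0.400574007 = 2554915.897 m.
y = R·ln tan(π/4 + φ/2) = 6378137 × 1.575168642 = 10046641.394 m.

x 2554916 m, y 10046641 m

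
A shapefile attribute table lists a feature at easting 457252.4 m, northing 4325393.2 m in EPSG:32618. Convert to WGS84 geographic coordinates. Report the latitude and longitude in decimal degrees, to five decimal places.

lat 39.07660°, lon -75.49420°

Zone 18N: λ₀ = -75°, k₀ = 0.9996, false easting 500000 m.
Meridian distance M = (N − FN)/k₀ = 4327124.0 m.
Inverse transverse Mercator on WGS84 gives φ = 39.07659967°, λ = -75.49420029°.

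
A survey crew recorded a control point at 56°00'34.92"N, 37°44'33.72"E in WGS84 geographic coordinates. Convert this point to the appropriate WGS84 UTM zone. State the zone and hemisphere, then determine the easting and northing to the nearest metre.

Zone 37N: E 421607 m, N 6207872 m

Longitude 37.7427° lies in the 6° band [36°, 42°), giving zone 37; latitude is north of the equator, so 37N.
Zone 37 central meridian λ₀ = 6×37 − 183 = 39°; Δλ = -1.2573°.
Transverse Mercator on WGS84 with k₀ = 0.9996 gives E = 421606.944 m, N = 6207872.380 m.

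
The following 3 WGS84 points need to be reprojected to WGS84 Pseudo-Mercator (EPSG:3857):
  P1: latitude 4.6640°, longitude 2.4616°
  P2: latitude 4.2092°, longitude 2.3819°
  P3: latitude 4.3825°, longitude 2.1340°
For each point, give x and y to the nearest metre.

Web Mercator: x = R·λ, y = R·ln tan(π/4+φ/2), R = 6378137 m.
P1 (4.6640°, 2.4616°) → (274024.059, 519768.447) m.
P2 (4.2092°, 2.3819°) → (265151.895, 468988.047) m.
P3 (4.3825°, 2.1340°) → (237555.793, 488334.073) m.

P1: x 274024 m, y 519768 m; P2: x 265152 m, y 468988 m; P3: x 237556 m, y 488334 m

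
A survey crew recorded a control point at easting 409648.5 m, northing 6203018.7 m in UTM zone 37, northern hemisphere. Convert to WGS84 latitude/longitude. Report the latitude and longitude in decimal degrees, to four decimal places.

lat 55.9640°, lon 37.5526°

Zone 37N: λ₀ = 39°, k₀ = 0.9996, false easting 500000 m.
Meridian distance M = (N − FN)/k₀ = 6205500.9 m.
Inverse transverse Mercator on WGS84 gives φ = 55.96400004°, λ = 37.55259977°.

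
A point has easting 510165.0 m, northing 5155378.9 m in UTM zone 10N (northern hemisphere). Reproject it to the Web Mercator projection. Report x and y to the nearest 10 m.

Unproject from UTM 10N (λ₀ = -123°) → φ = 46.55190018°, λ = -122.86739951°.
Web Mercator (R = 6378137 m): x = -13677536.349 m, y = 5869237.045 m.

x -13677540 m, y 5869240 m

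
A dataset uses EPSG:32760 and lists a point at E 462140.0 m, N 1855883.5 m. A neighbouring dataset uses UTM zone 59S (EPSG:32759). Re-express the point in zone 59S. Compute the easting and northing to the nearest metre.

E 653452 m, N 1850078 m

UTM 60S → geographic: φ = -73.38780006°, λ = 175.81350063°.
UTM 59S (λ₀ = 171°) forward: E = 653451.969 m, N = 1850078.111 m.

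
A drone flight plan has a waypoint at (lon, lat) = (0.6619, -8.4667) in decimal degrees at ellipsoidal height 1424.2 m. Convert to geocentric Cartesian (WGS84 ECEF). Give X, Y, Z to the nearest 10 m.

X 6310070 m, Y 72900 m, Z -933070 m

WGS84: a = 6378137 m, e² = 0.006694380; N(φ) = a/√(1−e²sin²φ) = 6378599.851 m.
X = (N+h)·cosφ·cosλ = 6310070.929 m; Y = (N+h)·cosφ·sinλ = 72899.292 m; Z = (N(1−e²)+h)·sinφ = -933073.103 m.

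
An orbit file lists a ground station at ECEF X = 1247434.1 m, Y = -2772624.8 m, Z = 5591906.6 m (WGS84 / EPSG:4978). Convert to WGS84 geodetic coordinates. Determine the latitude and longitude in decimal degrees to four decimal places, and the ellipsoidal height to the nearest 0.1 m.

λ = atan2(Y, X) = -65.77650052°; p = √(X²+Y²) = 3040319.1 m.
Bowring's method on WGS84 (a = 6378137 m, b = 6356752.314 m) gives φ = 61.62819965°, h = 3366.577 m.

lat 61.6282°, lon -65.7765°, h 3366.6 m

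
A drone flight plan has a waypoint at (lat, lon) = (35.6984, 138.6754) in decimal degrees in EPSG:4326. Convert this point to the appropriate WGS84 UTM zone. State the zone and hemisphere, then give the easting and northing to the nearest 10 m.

Zone 54N: E 289680 m, N 3952990 m

Longitude 138.6754° lies in the 6° band [138°, 144°), giving zone 54; latitude is north of the equator, so 54N.
Zone 54 central meridian λ₀ = 6×54 − 183 = 141°; Δλ = -2.3246°.
Transverse Mercator on WGS84 with k₀ = 0.9996 gives E = 289675.930 m, N = 3952987.901 m.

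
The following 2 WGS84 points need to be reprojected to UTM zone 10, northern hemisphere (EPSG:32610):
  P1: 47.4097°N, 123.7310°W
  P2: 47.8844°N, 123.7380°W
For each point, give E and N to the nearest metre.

UTM zone 10N: λ₀ = -123°, k₀ = 0.9996.
P1 (47.4097°, -123.7310°) → (444851.676, 5250953.228) m.
P2 (47.8844°, -123.7380°) → (444825.796, 5303715.488) m.

P1: E 444852 m, N 5250953 m; P2: E 444826 m, N 5303715 m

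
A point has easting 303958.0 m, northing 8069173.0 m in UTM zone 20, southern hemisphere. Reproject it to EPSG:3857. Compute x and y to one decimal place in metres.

Unproject from UTM 20S (λ₀ = -63°) → φ = -17.45489998°, λ = -64.84599982°.
Web Mercator (R = 6378137 m): x = -7218623.680 m, y = -1973843.001 m.

x -7218623.7 m, y -1973843.0 m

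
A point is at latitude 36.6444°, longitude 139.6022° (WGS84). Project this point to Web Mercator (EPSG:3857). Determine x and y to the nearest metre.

Web Mercator is spherical with R = a = 6378137 m.
x = R·λ = 6378137 × 2.436518033 = 15540445.818 m.
y = R·ln tan(π/4 + φ/2) = 6378137 × 0.688234819 = 4389655.963 m.

x 15540446 m, y 4389656 m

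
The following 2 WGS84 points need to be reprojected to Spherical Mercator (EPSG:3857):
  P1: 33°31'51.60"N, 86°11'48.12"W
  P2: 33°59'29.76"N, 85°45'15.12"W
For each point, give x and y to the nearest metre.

P1: x -9595373 m, y 3965999 m; P2: x -9546114 m, y 4027674 m

Web Mercator: x = R·λ, y = R·ln tan(π/4+φ/2), R = 6378137 m.
P1 (33.5310°, -86.1967°) → (-9595372.752, 3965999.300) m.
P2 (33.9916°, -85.7542°) → (-9546113.877, 4027674.167) m.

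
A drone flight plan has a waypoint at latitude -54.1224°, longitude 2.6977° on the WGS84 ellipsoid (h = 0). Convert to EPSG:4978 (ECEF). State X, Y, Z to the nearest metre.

X 3742033 m, Y 176319 m, Z -5144740 m

WGS84: a = 6378137 m, e² = 0.006694380; N(φ) = a/√(1−e²sin²φ) = 6392199.712 m.
X = (N+h)·cosφ·cosλ = 3742032.933 m; Y = (N+h)·cosφ·sinλ = 176319.245 m; Z = (N(1−e²)+h)·sinφ = -5144739.963 m.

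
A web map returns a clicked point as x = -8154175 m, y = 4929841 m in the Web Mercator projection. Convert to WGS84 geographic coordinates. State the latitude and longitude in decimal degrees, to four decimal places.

R = 6378137 m. λ = x/R = -73.25020032°.
φ = 2·arctan(exp(y/R)) − 90° = 2·arctan(2.16610) − 90° = 40.43830161°.

lat 40.4383°, lon -73.2502°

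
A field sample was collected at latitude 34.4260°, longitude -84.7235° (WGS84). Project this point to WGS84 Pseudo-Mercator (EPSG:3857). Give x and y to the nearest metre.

Web Mercator is spherical with R = a = 6378137 m.
x = R·λ = 6378137 × -1.478704029 = -9431376.878 m.
y = R·ln tan(π/4 + φ/2) = 6378137 × 0.640649121 = 4086147.863 m.

x -9431377 m, y 4086148 m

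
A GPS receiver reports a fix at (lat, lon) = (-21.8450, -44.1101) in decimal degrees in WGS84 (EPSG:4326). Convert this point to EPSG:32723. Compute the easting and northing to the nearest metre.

Zone 23 central meridian λ₀ = 6×23 − 183 = -45°; Δλ = +0.8899°.
Transverse Mercator on WGS84 with k₀ = 0.9996 gives E = 591958.406 m, N = 7584063.466 m.

E 591958 m, N 7584063 m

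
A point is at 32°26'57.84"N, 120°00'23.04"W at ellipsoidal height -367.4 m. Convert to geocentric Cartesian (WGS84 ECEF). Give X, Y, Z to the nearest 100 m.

X -2694100 m, Y -4665100 m, Z 3402400 m

WGS84: a = 6378137 m, e² = 0.006694380; N(φ) = a/√(1−e²sin²φ) = 6384292.032 m.
X = (N+h)·cosφ·cosλ = -2694108.394 m; Y = (N+h)·cosφ·sinλ = -4665129.113 m; Z = (N(1−e²)+h)·sinφ = 3402392.190 m.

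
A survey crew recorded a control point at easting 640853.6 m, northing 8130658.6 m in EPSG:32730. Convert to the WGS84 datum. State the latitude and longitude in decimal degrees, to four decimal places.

Zone 30S: λ₀ = -3°, k₀ = 0.9996, false easting 500000 m, false northing 10000000 m.
Meridian distance M = (N − FN)/k₀ = -1870089.4 m.
Inverse transverse Mercator on WGS84 gives φ = -16.90339975°, λ = -1.67749964°.

lat -16.9034°, lon -1.6775°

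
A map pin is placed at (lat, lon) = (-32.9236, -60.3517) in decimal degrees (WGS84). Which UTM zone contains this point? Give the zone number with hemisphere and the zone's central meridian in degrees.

UTM zone = ⌊(λ + 180)/6⌋ + 1; -60.3517° ∈ [-66°, -60°) → zone 20.
Hemisphere: S (φ < 0).
Central meridian λ₀ = 6×20 − 183 = -63°.

Zone 20S, central meridian -63°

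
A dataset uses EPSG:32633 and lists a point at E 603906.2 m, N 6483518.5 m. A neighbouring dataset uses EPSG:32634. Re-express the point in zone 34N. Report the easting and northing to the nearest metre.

E 254117 m, N 6489862 m

UTM 33N → geographic: φ = 58.47990037°, λ = 16.78189934°.
UTM 34N (λ₀ = 21°) forward: E = 254116.736 m, N = 6489861.911 m.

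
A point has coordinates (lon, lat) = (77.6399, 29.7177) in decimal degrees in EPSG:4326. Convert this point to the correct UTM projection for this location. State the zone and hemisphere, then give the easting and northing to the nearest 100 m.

Longitude 77.6399° lies in the 6° band [72°, 78°), giving zone 43; latitude is north of the equator, so 43N.
Zone 43 central meridian λ₀ = 6×43 − 183 = 75°; Δλ = +2.6399°.
Transverse Mercator on WGS84 with k₀ = 0.9996 gives E = 755376.071 m, N = 3290422.675 m.

Zone 43N: E 755400 m, N 3290400 m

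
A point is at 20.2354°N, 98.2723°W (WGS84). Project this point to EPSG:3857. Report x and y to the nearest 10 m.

Web Mercator is spherical with R = a = 6378137 m.
x = R·λ = 6378137 × -1.715175199 = -10939622.395 m.
y = R·ln tan(π/4 + φ/2) = 6378137 × 0.360753969 = 2300938.238 m.

x -10939620 m, y 2300940 m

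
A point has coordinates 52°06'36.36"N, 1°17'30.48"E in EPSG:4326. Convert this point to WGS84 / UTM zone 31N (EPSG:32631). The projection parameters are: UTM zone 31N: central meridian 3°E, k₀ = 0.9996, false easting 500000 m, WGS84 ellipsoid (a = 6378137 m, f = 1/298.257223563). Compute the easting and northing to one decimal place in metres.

E 383023.3 m, N 5774660.3 m

Zone 31 central meridian λ₀ = 6×31 − 183 = 3°; Δλ = -1.7082°.
Transverse Mercator on WGS84 with k₀ = 0.9996 gives E = 383023.294 m, N = 5774660.301 m.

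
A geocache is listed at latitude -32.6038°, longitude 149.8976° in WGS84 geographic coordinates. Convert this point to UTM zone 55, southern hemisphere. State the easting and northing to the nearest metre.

E 771934 m, N 6388927 m

Zone 55 central meridian λ₀ = 6×55 − 183 = 147°; Δλ = +2.8976°.
Transverse Mercator on WGS84 with k₀ = 0.9996 gives E = 771934.007 m, N = 6388927.415 m.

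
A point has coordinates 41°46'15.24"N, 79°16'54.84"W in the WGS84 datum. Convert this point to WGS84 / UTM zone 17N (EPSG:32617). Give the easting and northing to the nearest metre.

Zone 17 central meridian λ₀ = 6×17 − 183 = -81°; Δλ = +1.7181°.
Transverse Mercator on WGS84 with k₀ = 0.9996 gives E = 642800.644 m, N = 4625766.517 m.

E 642801 m, N 4625767 m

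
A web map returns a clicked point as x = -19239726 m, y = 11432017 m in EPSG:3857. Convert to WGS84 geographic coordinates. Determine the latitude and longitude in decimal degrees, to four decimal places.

lat 71.0868°, lon -172.8334°

R = 6378137 m. λ = x/R = -172.83339928°.
φ = 2·arctan(exp(y/R)) − 90° = 2·arctan(6.00370) − 90° = 71.08680106°.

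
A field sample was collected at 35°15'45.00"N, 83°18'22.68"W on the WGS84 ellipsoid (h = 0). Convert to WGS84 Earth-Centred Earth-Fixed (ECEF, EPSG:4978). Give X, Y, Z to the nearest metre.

X 607713 m, Y -5178129 m, Z 3661684 m

WGS84: a = 6378137 m, e² = 0.006694380; N(φ) = a/√(1−e²sin²φ) = 6385264.545 m.
X = (N+h)·cosφ·cosλ = 607713.157 m; Y = (N+h)·cosφ·sinλ = -5178129.138 m; Z = (N(1−e²)+h)·sinφ = 3661684.343 m.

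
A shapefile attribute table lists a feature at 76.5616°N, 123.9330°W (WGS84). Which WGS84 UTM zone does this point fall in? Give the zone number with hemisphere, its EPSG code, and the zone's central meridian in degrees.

UTM zone = ⌊(λ + 180)/6⌋ + 1; -123.9330° ∈ [-126°, -120°) → zone 10.
Hemisphere: N (φ ≥ 0).
Central meridian λ₀ = 6×10 − 183 = -123°.
EPSG code: 32610.

Zone 10N (EPSG:32610), central meridian -123°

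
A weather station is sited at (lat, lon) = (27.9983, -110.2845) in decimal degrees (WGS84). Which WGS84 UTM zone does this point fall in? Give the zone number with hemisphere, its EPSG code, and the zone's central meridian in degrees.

Zone 12N (EPSG:32612), central meridian -111°

UTM zone = ⌊(λ + 180)/6⌋ + 1; -110.2845° ∈ [-114°, -108°) → zone 12.
Hemisphere: N (φ ≥ 0).
Central meridian λ₀ = 6×12 − 183 = -111°.
EPSG code: 32612.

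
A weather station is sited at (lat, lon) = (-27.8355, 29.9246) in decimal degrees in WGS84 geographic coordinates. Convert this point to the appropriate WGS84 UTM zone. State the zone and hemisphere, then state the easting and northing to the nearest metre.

Zone 35S: E 788061 m, N 6917585 m

Longitude 29.9246° lies in the 6° band [24°, 30°), giving zone 35; latitude is south of the equator, so 35S.
Zone 35 central meridian λ₀ = 6×35 − 183 = 27°; Δλ = +2.9246°.
Transverse Mercator on WGS84 with k₀ = 0.9996 gives E = 788060.586 m, N = 6917585.144 m.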